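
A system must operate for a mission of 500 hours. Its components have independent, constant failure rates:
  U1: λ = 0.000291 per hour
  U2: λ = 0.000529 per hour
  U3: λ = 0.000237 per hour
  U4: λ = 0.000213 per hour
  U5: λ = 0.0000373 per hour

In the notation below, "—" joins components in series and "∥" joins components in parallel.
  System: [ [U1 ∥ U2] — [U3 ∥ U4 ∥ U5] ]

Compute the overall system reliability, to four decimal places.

R(U1) = exp(−0.000291 × 500) = 0.864590
R(U2) = exp(−0.000529 × 500) = 0.767590
R(U3) = exp(−0.000237 × 500) = 0.888252
R(U4) = exp(−0.000213 × 500) = 0.898975
R(U5) = exp(−0.0000373 × 500) = 0.981523
Parallel (U1 and U2): 1 − (1 − 0.864590)(1 − 0.767590) = 0.968529
Parallel (U3, U4, and U5): 1 − (1 − 0.888252)(1 − 0.898975)(1 − 0.981523) = 0.999791
Series ([0.968529] and [0.999791]): 0.968529 × 0.999791 = 0.9683

0.9683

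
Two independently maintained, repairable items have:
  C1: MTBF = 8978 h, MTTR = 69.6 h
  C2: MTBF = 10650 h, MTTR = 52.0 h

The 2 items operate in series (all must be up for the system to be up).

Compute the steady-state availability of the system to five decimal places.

A(C1) = MTBF/(MTBF+MTTR) = 8978/(8978+69.6) = 0.992307
A(C2) = MTBF/(MTBF+MTTR) = 10650/(10650+52.0) = 0.995141
Series availability: 0.992307 × 0.995141 = 0.98749

0.98749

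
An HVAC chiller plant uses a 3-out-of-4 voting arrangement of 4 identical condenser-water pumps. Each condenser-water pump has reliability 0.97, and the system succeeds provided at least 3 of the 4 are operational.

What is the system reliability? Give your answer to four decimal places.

0.9948

R = Σ_{i=3}^{4} C(4,i) p^i (1−p)^{4−i} with p = 0.97
C(4,3)·0.97^3·0.03^1 = 0.109521
C(4,4)·0.97^4·0.03^0 = 0.885293
Sum = 0.9948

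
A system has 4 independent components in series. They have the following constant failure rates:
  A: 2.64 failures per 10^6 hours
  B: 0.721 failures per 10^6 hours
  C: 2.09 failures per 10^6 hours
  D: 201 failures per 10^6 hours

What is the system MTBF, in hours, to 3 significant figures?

Series of exponential components: λ_sys = Σ λ_i
λ_sys = 0.00000264 + 0.000000721 + 0.00000209 + 0.000201 = 2.0645e-04 /h
MTBF = 1 / λ_sys = 4840 h

4840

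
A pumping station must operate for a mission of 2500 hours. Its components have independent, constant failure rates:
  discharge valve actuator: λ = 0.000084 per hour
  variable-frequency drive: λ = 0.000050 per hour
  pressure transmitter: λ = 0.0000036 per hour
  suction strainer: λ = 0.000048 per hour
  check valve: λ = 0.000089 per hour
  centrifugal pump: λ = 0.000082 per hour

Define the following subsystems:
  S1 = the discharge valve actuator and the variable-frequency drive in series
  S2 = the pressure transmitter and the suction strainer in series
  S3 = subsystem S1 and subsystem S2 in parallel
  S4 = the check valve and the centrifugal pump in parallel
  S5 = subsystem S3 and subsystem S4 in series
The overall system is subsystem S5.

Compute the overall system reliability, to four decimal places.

0.9298

R(discharge valve actuator) = exp(−0.000084 × 2500) = 0.810584
R(variable-frequency drive) = exp(−0.000050 × 2500) = 0.882497
R(pressure transmitter) = exp(−0.0000036 × 2500) = 0.991040
R(suction strainer) = exp(−0.000048 × 2500) = 0.886920
R(check valve) = exp(−0.000089 × 2500) = 0.800515
R(centrifugal pump) = exp(−0.000082 × 2500) = 0.814647
Series (discharge valve actuator and variable-frequency drive): 0.810584 × 0.882497 = 0.715338
Series (pressure transmitter and suction strainer): 0.991040 × 0.886920 = 0.878973
Parallel ([0.715338] and [0.878973]): 1 − (1 − 0.715338)(1 − 0.878973) = 0.965548
Parallel (check valve and centrifugal pump): 1 − (1 − 0.800515)(1 − 0.814647) = 0.963025
Series ([0.965548] and [0.963025]): 0.965548 × 0.963025 = 0.9298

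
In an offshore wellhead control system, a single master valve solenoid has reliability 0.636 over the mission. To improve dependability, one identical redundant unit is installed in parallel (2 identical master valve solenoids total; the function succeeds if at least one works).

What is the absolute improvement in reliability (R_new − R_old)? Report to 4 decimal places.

R_before = 0.636
R_after = 1 − (1 − 0.636)^2 = 0.8675
ΔR = 0.8675 − 0.636 = 0.2315

0.2315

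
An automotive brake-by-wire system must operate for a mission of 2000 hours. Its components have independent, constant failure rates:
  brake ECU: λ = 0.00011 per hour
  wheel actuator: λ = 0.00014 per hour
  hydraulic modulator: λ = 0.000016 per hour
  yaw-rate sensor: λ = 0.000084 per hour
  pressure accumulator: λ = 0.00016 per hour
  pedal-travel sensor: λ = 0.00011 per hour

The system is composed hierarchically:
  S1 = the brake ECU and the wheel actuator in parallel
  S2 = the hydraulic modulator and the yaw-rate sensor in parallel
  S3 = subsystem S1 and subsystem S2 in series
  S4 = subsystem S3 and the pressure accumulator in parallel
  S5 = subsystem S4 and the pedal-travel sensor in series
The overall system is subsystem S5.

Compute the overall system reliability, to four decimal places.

0.7909

R(brake ECU) = exp(−0.00011 × 2000) = 0.802519
R(wheel actuator) = exp(−0.00014 × 2000) = 0.755784
R(hydraulic modulator) = exp(−0.000016 × 2000) = 0.968507
R(yaw-rate sensor) = exp(−0.000084 × 2000) = 0.845354
R(pressure accumulator) = exp(−0.00016 × 2000) = 0.726149
R(pedal-travel sensor) = exp(−0.00011 × 2000) = 0.802519
Parallel (brake ECU and wheel actuator): 1 − (1 − 0.802519)(1 − 0.755784) = 0.951772
Parallel (hydraulic modulator and yaw-rate sensor): 1 − (1 − 0.968507)(1 − 0.845354) = 0.995130
Series ([0.951772] and [0.995130]): 0.951772 × 0.995130 = 0.947137
Parallel ([0.947137] and pressure accumulator): 1 − (1 − 0.947137)(1 − 0.726149) = 0.985523
Series ([0.985523] and pedal-travel sensor): 0.985523 × 0.802519 = 0.7909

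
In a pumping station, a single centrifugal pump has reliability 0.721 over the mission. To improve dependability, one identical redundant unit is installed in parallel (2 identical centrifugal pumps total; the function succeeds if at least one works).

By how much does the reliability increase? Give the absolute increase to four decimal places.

R_before = 0.721
R_after = 1 − (1 − 0.721)^2 = 0.9222
ΔR = 0.9222 − 0.721 = 0.2012

0.2012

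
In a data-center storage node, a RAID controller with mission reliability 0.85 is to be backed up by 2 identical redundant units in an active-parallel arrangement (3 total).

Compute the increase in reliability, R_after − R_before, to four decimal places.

0.1466

R_before = 0.85
R_after = 1 − (1 − 0.85)^3 = 0.9966
ΔR = 0.9966 − 0.85 = 0.1466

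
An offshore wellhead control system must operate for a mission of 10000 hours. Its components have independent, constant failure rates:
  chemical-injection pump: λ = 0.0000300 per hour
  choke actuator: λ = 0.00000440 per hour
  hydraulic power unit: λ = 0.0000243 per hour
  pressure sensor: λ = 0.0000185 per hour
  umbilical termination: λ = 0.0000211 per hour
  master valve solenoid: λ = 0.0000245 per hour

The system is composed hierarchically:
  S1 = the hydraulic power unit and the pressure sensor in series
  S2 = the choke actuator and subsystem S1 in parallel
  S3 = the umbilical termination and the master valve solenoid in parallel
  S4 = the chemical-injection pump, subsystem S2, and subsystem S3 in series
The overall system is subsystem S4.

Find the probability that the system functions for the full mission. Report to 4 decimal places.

0.6996

R(chemical-injection pump) = exp(−0.0000300 × 10000) = 0.740818
R(choke actuator) = exp(−0.00000440 × 10000) = 0.956954
R(hydraulic power unit) = exp(−0.0000243 × 10000) = 0.784272
R(pressure sensor) = exp(−0.0000185 × 10000) = 0.831104
R(umbilical termination) = exp(−0.0000211 × 10000) = 0.809774
R(master valve solenoid) = exp(−0.0000245 × 10000) = 0.782705
Series (hydraulic power unit and pressure sensor): 0.784272 × 0.831104 = 0.651812
Parallel (choke actuator and [0.651812]): 1 − (1 − 0.956954)(1 − 0.651812) = 0.985012
Parallel (umbilical termination and master valve solenoid): 1 − (1 − 0.809774)(1 − 0.782705) = 0.958665
Series (chemical-injection pump, [0.985012], and [0.958665]): 0.740818 × 0.985012 × 0.958665 = 0.6996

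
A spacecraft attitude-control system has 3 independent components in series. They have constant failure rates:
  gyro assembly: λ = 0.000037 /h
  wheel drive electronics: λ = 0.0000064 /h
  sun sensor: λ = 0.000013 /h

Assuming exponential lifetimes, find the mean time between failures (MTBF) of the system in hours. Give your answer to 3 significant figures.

17700

Series of exponential components: λ_sys = Σ λ_i
λ_sys = 0.000037 + 0.0000064 + 0.000013 = 5.6400e-05 /h
MTBF = 1 / λ_sys = 17700 h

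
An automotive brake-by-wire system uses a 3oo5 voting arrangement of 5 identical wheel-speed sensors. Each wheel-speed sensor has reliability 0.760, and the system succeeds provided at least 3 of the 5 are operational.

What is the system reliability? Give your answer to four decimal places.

R = Σ_{i=3}^{5} C(5,i) p^i (1−p)^{5−i} with p = 0.760
C(5,3)·0.760^3·0.240^2 = 0.252850
C(5,4)·0.760^4·0.240^1 = 0.400346
C(5,5)·0.760^5·0.240^0 = 0.253553
Sum = 0.9067

0.9067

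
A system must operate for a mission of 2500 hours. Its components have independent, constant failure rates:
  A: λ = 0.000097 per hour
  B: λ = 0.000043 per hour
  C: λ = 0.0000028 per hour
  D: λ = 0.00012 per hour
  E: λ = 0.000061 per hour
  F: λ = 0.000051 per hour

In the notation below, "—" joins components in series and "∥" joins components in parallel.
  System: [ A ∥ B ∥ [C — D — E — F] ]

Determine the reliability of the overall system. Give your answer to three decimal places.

0.990

R(A) = exp(−0.000097 × 2500) = 0.78466
R(B) = exp(−0.000043 × 2500) = 0.89808
R(C) = exp(−0.0000028 × 2500) = 0.99302
R(D) = exp(−0.00012 × 2500) = 0.74082
R(E) = exp(−0.000061 × 2500) = 0.85856
R(F) = exp(−0.000051 × 2500) = 0.88029
Series (C, D, E, and F): 0.99302 × 0.74082 × 0.85856 × 0.88029 = 0.55599
Parallel (A, B, and [0.55599]): 1 − (1 − 0.78466)(1 − 0.89808)(1 − 0.55599) = 0.990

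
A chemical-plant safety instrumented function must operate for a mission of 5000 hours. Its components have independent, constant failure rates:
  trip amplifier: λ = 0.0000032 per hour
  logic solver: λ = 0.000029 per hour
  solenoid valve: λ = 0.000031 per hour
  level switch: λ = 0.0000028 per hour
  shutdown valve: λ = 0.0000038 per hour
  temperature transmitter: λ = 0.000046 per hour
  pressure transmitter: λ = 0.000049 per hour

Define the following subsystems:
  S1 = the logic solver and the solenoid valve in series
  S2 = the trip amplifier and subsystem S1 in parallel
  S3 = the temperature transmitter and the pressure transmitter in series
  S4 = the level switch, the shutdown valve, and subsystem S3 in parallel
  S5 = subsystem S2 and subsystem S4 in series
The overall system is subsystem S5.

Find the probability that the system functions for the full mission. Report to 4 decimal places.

0.9958

R(trip amplifier) = exp(−0.0000032 × 5000) = 0.984127
R(logic solver) = exp(−0.000029 × 5000) = 0.865022
R(solenoid valve) = exp(−0.000031 × 5000) = 0.856415
R(level switch) = exp(−0.0000028 × 5000) = 0.986098
R(shutdown valve) = exp(−0.0000038 × 5000) = 0.981179
R(temperature transmitter) = exp(−0.000046 × 5000) = 0.794534
R(pressure transmitter) = exp(−0.000049 × 5000) = 0.782705
Series (logic solver and solenoid valve): 0.865022 × 0.856415 = 0.740818
Parallel (trip amplifier and [0.740818]): 1 − (1 − 0.984127)(1 − 0.740818) = 0.995886
Series (temperature transmitter and pressure transmitter): 0.794534 × 0.782705 = 0.621886
Parallel (level switch, shutdown valve, and [0.621886]): 1 − (1 − 0.986098)(1 − 0.981179)(1 − 0.621886) = 0.999901
Series ([0.995886] and [0.999901]): 0.995886 × 0.999901 = 0.9958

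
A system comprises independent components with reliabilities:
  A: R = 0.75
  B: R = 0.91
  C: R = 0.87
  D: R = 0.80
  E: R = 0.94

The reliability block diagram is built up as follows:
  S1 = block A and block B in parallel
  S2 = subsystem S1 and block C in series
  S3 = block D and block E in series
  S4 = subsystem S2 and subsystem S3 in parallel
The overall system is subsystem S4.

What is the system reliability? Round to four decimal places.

Parallel (A and B): 1 − (1 − 0.750000)(1 − 0.910000) = 0.977500
Series ([0.977500] and C): 0.977500 × 0.870000 = 0.850425
Series (D and E): 0.800000 × 0.940000 = 0.752000
Parallel ([0.850425] and [0.752000]): 1 − (1 − 0.850425)(1 − 0.752000) = 0.9629

0.9629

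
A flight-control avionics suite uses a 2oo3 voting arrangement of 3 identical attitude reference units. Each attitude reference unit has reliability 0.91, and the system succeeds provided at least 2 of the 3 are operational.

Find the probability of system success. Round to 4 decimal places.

0.9772

R = Σ_{i=2}^{3} C(3,i) p^i (1−p)^{3−i} with p = 0.91
C(3,2)·0.91^2·0.09^1 = 0.223587
C(3,3)·0.91^3·0.09^0 = 0.753571
Sum = 0.9772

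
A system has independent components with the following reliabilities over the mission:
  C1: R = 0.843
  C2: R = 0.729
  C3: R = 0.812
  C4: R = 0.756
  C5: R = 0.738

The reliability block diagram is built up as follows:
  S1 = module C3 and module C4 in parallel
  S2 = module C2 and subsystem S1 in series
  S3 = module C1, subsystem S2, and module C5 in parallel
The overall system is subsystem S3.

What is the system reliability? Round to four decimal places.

Parallel (C3 and C4): 1 − (1 − 0.812000)(1 − 0.756000) = 0.954128
Series (C2 and [0.954128]): 0.729000 × 0.954128 = 0.695559
Parallel (C1, [0.695559], and C5): 1 − (1 − 0.843000)(1 − 0.695559)(1 − 0.738000) = 0.9875

0.9875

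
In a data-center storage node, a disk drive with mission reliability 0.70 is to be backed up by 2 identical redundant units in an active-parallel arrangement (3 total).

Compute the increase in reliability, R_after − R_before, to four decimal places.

R_before = 0.70
R_after = 1 − (1 − 0.70)^3 = 0.9730
ΔR = 0.9730 − 0.70 = 0.2730

0.2730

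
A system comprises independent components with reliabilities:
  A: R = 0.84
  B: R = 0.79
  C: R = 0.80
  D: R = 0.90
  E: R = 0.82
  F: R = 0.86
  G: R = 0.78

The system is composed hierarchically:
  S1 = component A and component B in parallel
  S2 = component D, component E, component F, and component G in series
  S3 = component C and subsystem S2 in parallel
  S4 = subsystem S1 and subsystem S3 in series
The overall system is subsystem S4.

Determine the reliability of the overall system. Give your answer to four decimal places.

Parallel (A and B): 1 − (1 − 0.840000)(1 − 0.790000) = 0.966400
Series (D, E, F, and G): 0.900000 × 0.820000 × 0.860000 × 0.780000 = 0.495050
Parallel (C and [0.495050]): 1 − (1 − 0.800000)(1 − 0.495050) = 0.899010
Series ([0.966400] and [0.899010]): 0.966400 × 0.899010 = 0.8688

0.8688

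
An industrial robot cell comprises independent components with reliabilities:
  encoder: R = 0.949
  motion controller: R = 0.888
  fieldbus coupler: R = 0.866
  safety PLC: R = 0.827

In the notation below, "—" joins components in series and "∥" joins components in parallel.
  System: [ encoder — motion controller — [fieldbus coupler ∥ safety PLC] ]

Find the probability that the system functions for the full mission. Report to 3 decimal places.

0.823

Parallel (fieldbus coupler and safety PLC): 1 − (1 − 0.86600)(1 − 0.82700) = 0.97682
Series (encoder, motion controller, and [0.97682]): 0.94900 × 0.88800 × 0.97682 = 0.823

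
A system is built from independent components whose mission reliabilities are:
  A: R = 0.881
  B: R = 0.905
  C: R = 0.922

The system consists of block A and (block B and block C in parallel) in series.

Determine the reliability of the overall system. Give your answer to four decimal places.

Parallel (B and C): 1 − (1 − 0.905000)(1 − 0.922000) = 0.992590
Series (A and [0.992590]): 0.881000 × 0.992590 = 0.8745

0.8745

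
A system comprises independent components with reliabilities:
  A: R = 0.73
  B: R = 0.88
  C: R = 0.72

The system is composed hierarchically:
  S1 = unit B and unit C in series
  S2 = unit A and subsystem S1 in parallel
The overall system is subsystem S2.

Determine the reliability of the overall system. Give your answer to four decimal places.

0.9011

Series (B and C): 0.880000 × 0.720000 = 0.633600
Parallel (A and [0.633600]): 1 − (1 − 0.730000)(1 − 0.633600) = 0.9011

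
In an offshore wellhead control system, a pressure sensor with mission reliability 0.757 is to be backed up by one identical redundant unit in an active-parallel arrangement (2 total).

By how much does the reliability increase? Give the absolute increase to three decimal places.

0.184

R_before = 0.757
R_after = 1 − (1 − 0.757)^2 = 0.941
ΔR = 0.941 − 0.757 = 0.184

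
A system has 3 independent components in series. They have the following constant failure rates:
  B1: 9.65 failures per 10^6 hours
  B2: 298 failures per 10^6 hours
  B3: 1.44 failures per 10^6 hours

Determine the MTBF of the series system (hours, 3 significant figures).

3240

Series of exponential components: λ_sys = Σ λ_i
λ_sys = 0.00000965 + 0.000298 + 0.00000144 = 3.0909e-04 /h
MTBF = 1 / λ_sys = 3240 h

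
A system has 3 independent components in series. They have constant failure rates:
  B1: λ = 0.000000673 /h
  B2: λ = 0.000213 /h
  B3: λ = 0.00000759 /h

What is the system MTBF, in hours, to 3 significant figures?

Series of exponential components: λ_sys = Σ λ_i
λ_sys = 0.000000673 + 0.000213 + 0.00000759 = 2.2126e-04 /h
MTBF = 1 / λ_sys = 4520 h

4520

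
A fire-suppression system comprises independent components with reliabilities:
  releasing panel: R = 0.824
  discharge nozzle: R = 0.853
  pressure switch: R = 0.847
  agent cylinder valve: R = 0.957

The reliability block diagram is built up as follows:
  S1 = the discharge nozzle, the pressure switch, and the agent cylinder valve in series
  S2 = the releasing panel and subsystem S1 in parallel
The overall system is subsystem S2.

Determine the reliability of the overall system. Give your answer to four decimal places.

Series (discharge nozzle, pressure switch, and agent cylinder valve): 0.853000 × 0.847000 × 0.957000 = 0.691424
Parallel (releasing panel and [0.691424]): 1 − (1 − 0.824000)(1 − 0.691424) = 0.9457

0.9457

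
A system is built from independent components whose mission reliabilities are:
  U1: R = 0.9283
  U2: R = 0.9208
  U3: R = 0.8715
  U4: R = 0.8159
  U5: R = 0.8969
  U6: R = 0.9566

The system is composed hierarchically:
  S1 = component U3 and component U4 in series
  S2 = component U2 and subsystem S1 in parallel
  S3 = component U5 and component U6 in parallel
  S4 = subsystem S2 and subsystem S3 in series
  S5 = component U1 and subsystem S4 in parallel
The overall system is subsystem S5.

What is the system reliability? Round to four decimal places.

0.9980

Series (U3 and U4): 0.871500 × 0.815900 = 0.711057
Parallel (U2 and [0.711057]): 1 − (1 − 0.920800)(1 − 0.711057) = 0.977116
Parallel (U5 and U6): 1 − (1 − 0.896900)(1 − 0.956600) = 0.995525
Series ([0.977116] and [0.995525]): 0.977116 × 0.995525 = 0.972743
Parallel (U1 and [0.972743]): 1 − (1 − 0.928300)(1 − 0.972743) = 0.9980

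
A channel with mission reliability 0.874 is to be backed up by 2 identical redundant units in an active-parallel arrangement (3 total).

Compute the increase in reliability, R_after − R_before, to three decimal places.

R_before = 0.874
R_after = 1 − (1 − 0.874)^3 = 0.998
ΔR = 0.998 − 0.874 = 0.124

0.124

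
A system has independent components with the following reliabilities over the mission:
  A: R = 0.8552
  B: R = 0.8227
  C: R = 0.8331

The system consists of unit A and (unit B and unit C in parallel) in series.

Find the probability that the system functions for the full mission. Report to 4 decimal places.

0.8299

Parallel (B and C): 1 − (1 − 0.822700)(1 − 0.833100) = 0.970409
Series (A and [0.970409]): 0.855200 × 0.970409 = 0.8299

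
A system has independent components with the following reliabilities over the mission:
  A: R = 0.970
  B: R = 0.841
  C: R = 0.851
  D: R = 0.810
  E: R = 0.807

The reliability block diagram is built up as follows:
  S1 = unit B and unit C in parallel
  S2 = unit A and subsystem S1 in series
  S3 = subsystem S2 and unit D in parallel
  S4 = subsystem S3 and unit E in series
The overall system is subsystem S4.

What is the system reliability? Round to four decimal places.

Parallel (B and C): 1 − (1 − 0.841000)(1 − 0.851000) = 0.976309
Series (A and [0.976309]): 0.970000 × 0.976309 = 0.947020
Parallel ([0.947020] and D): 1 − (1 − 0.947020)(1 − 0.810000) = 0.989934
Series ([0.989934] and E): 0.989934 × 0.807000 = 0.7989

0.7989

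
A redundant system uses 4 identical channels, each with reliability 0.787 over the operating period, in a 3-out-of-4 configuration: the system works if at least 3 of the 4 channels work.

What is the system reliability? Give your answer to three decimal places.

R = Σ_{i=3}^{4} C(4,i) p^i (1−p)^{4−i} with p = 0.787
C(4,3)·0.787^3·0.213^1 = 0.41530
C(4,4)·0.787^4·0.213^0 = 0.38362
Sum = 0.799

0.799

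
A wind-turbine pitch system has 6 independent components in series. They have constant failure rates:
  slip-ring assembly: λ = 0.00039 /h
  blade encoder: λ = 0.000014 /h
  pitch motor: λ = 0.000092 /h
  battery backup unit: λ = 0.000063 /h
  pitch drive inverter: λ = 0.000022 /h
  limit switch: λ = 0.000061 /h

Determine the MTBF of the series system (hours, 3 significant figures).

1560

Series of exponential components: λ_sys = Σ λ_i
λ_sys = 0.00039 + 0.000014 + 0.000092 + 0.000063 + 0.000022 + 0.000061 = 6.4200e-04 /h
MTBF = 1 / λ_sys = 1560 h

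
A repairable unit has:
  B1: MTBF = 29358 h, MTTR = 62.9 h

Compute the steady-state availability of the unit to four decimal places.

0.9979

A(B1) = MTBF/(MTBF+MTTR) = 29358/(29358+62.9) = 0.9979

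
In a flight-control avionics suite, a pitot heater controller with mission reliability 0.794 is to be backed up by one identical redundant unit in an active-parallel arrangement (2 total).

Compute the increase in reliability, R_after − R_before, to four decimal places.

0.1636

R_before = 0.794
R_after = 1 − (1 − 0.794)^2 = 0.9576
ΔR = 0.9576 − 0.794 = 0.1636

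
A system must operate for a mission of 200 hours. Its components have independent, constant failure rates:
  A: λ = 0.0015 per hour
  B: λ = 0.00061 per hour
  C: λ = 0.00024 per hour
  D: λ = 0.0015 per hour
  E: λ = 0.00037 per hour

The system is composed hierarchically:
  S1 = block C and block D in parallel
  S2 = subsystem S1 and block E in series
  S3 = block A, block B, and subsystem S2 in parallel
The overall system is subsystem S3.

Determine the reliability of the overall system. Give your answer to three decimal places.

R(A) = exp(−0.0015 × 200) = 0.74082
R(B) = exp(−0.00061 × 200) = 0.88515
R(C) = exp(−0.00024 × 200) = 0.95313
R(D) = exp(−0.0015 × 200) = 0.74082
R(E) = exp(−0.00037 × 200) = 0.92867
Parallel (C and D): 1 − (1 − 0.95313)(1 − 0.74082) = 0.98785
Series ([0.98785] and E): 0.98785 × 0.92867 = 0.91739
Parallel (A, B, and [0.91739]): 1 − (1 − 0.74082)(1 − 0.88515)(1 − 0.91739) = 0.998

0.998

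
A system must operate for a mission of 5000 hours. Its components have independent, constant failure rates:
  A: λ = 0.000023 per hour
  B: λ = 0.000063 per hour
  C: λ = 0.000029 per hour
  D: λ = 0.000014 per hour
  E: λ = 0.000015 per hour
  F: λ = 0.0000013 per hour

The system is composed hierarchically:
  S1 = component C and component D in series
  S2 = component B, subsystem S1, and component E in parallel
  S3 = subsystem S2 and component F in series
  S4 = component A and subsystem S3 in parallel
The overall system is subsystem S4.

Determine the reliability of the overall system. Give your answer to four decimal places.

0.9989

R(A) = exp(−0.000023 × 5000) = 0.891366
R(B) = exp(−0.000063 × 5000) = 0.729789
R(C) = exp(−0.000029 × 5000) = 0.865022
R(D) = exp(−0.000014 × 5000) = 0.932394
R(E) = exp(−0.000015 × 5000) = 0.927743
R(F) = exp(−0.0000013 × 5000) = 0.993521
Series (C and D): 0.865022 × 0.932394 = 0.806541
Parallel (B, [0.806541], and E): 1 − (1 − 0.729789)(1 − 0.806541)(1 − 0.927743) = 0.996223
Series ([0.996223] and F): 0.996223 × 0.993521 = 0.989768
Parallel (A and [0.989768]): 1 − (1 − 0.891366)(1 − 0.989768) = 0.9989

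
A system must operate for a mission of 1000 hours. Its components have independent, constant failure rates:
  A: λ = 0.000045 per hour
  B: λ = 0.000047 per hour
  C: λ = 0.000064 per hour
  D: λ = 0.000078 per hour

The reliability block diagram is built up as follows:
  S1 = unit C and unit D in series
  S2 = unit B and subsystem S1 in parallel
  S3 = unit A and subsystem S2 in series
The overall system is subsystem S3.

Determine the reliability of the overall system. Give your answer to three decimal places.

R(A) = exp(−0.000045 × 1000) = 0.95600
R(B) = exp(−0.000047 × 1000) = 0.95409
R(C) = exp(−0.000064 × 1000) = 0.93800
R(D) = exp(−0.000078 × 1000) = 0.92496
Series (C and D): 0.93800 × 0.92496 = 0.86761
Parallel (B and [0.86761]): 1 − (1 − 0.95409)(1 − 0.86761) = 0.99392
Series (A and [0.99392]): 0.95600 × 0.99392 = 0.950

0.950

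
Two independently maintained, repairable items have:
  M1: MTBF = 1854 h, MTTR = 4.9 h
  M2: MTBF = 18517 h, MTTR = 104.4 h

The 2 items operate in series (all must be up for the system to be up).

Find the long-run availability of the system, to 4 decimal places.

A(M1) = MTBF/(MTBF+MTTR) = 1854/(1854+4.9) = 0.997364
A(M2) = MTBF/(MTBF+MTTR) = 18517/(18517+104.4) = 0.994394
Series availability: 0.997364 × 0.994394 = 0.9918

0.9918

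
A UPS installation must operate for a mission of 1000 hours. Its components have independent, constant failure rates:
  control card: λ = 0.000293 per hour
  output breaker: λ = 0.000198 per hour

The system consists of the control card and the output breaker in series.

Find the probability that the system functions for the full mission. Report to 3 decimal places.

R(control card) = exp(−0.000293 × 1000) = 0.74602
R(output breaker) = exp(−0.000198 × 1000) = 0.82037
Series (control card and output breaker): 0.74602 × 0.82037 = 0.612

0.612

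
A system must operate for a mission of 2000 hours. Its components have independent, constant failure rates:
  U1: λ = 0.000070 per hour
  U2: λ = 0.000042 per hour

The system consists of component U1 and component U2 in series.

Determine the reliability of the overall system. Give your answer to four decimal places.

R(U1) = exp(−0.000070 × 2000) = 0.869358
R(U2) = exp(−0.000042 × 2000) = 0.919431
Series (U1 and U2): 0.869358 × 0.919431 = 0.7993

0.7993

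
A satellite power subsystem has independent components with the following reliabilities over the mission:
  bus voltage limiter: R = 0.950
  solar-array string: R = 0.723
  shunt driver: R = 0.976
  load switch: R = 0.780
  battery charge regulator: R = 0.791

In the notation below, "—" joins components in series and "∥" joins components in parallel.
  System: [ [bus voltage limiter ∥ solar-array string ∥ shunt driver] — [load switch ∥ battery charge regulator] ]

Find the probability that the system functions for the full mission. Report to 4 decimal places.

Parallel (bus voltage limiter, solar-array string, and shunt driver): 1 − (1 − 0.950000)(1 − 0.723000)(1 − 0.976000) = 0.999668
Parallel (load switch and battery charge regulator): 1 − (1 − 0.780000)(1 − 0.791000) = 0.954020
Series ([0.999668] and [0.954020]): 0.999668 × 0.954020 = 0.9537

0.9537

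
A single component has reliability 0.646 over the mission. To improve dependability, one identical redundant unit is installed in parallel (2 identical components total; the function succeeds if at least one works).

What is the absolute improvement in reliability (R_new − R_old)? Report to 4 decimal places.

R_before = 0.646
R_after = 1 − (1 − 0.646)^2 = 0.8747
ΔR = 0.8747 − 0.646 = 0.2287

0.2287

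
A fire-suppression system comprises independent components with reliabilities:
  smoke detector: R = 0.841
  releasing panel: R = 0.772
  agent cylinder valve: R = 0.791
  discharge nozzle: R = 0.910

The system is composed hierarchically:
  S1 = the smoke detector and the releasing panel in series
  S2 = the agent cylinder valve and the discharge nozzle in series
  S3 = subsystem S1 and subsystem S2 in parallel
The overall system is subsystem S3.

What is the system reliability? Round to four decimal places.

0.9017

Series (smoke detector and releasing panel): 0.841000 × 0.772000 = 0.649252
Series (agent cylinder valve and discharge nozzle): 0.791000 × 0.910000 = 0.719810
Parallel ([0.649252] and [0.719810]): 1 − (1 − 0.649252)(1 − 0.719810) = 0.9017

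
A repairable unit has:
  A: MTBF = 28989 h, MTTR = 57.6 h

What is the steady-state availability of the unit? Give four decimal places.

A(A) = MTBF/(MTBF+MTTR) = 28989/(28989+57.6) = 0.9980

0.9980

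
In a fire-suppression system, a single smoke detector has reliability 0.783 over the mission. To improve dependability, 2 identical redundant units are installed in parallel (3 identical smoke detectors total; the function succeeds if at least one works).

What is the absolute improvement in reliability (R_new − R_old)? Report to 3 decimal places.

0.207

R_before = 0.783
R_after = 1 − (1 − 0.783)^3 = 0.990
ΔR = 0.990 − 0.783 = 0.207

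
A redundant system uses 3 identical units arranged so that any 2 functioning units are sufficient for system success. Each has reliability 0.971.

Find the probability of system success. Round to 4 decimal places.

0.9975

R = Σ_{i=2}^{3} C(3,i) p^i (1−p)^{3−i} with p = 0.971
C(3,2)·0.971^2·0.029^1 = 0.082027
C(3,3)·0.971^3·0.029^0 = 0.915499
Sum = 0.9975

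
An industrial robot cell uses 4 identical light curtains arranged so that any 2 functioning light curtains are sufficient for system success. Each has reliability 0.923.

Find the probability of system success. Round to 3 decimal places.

R = Σ_{i=2}^{4} C(4,i) p^i (1−p)^{4−i} with p = 0.923
C(4,2)·0.923^2·0.077^2 = 0.03031
C(4,3)·0.923^3·0.077^1 = 0.24219
C(4,4)·0.923^4·0.077^0 = 0.72578
Sum = 0.998

0.998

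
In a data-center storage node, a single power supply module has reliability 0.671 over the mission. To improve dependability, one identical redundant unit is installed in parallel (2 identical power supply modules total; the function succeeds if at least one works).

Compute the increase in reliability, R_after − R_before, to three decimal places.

R_before = 0.671
R_after = 1 − (1 − 0.671)^2 = 0.892
ΔR = 0.892 − 0.671 = 0.221

0.221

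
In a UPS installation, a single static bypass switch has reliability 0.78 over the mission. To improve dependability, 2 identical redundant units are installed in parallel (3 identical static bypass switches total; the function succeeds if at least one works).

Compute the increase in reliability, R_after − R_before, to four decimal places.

0.2094

R_before = 0.78
R_after = 1 − (1 − 0.78)^3 = 0.9894
ΔR = 0.9894 − 0.78 = 0.2094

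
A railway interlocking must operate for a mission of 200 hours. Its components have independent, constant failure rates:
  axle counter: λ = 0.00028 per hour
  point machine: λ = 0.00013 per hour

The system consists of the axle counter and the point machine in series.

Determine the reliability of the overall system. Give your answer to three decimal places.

0.921

R(axle counter) = exp(−0.00028 × 200) = 0.94554
R(point machine) = exp(−0.00013 × 200) = 0.97434
Series (axle counter and point machine): 0.94554 × 0.97434 = 0.921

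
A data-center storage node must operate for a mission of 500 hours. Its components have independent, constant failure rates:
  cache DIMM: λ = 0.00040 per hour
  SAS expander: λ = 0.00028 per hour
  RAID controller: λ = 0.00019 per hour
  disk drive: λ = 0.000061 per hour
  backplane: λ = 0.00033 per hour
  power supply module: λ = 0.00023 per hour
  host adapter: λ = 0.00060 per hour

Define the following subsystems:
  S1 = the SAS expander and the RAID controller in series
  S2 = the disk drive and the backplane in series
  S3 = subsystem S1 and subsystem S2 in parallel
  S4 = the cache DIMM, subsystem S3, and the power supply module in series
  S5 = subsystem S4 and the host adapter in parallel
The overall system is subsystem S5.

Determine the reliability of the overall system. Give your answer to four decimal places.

0.9229

R(cache DIMM) = exp(−0.00040 × 500) = 0.818731
R(SAS expander) = exp(−0.00028 × 500) = 0.869358
R(RAID controller) = exp(−0.00019 × 500) = 0.909373
R(disk drive) = exp(−0.000061 × 500) = 0.969960
R(backplane) = exp(−0.00033 × 500) = 0.847894
R(power supply module) = exp(−0.00023 × 500) = 0.891366
R(host adapter) = exp(−0.00060 × 500) = 0.740818
Series (SAS expander and RAID controller): 0.869358 × 0.909373 = 0.790571
Series (disk drive and backplane): 0.969960 × 0.847894 = 0.822423
Parallel ([0.790571] and [0.822423]): 1 − (1 − 0.790571)(1 − 0.822423) = 0.962810
Series (cache DIMM, [0.962810], and power supply module): 0.818731 × 0.962810 × 0.891366 = 0.702648
Parallel ([0.702648] and host adapter): 1 − (1 − 0.702648)(1 − 0.740818) = 0.9229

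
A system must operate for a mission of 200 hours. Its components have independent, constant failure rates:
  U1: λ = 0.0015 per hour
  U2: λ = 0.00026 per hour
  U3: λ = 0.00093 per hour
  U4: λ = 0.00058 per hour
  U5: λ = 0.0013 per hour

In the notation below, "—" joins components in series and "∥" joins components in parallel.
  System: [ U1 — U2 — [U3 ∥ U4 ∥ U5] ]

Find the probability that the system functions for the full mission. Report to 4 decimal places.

R(U1) = exp(−0.0015 × 200) = 0.740818
R(U2) = exp(−0.00026 × 200) = 0.949329
R(U3) = exp(−0.00093 × 200) = 0.830274
R(U4) = exp(−0.00058 × 200) = 0.890475
R(U5) = exp(−0.0013 × 200) = 0.771052
Parallel (U3, U4, and U5): 1 − (1 − 0.830274)(1 − 0.890475)(1 − 0.771052) = 0.995744
Series (U1, U2, and [0.995744]): 0.740818 × 0.949329 × 0.995744 = 0.7003

0.7003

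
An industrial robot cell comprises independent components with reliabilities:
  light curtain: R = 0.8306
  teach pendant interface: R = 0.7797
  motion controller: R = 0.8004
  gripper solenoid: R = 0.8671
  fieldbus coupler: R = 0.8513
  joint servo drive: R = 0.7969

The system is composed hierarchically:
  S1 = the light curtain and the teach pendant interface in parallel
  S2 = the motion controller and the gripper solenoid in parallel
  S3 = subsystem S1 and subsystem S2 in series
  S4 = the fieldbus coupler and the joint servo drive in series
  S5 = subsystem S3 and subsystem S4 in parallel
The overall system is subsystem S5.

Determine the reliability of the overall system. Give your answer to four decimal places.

0.9798

Parallel (light curtain and teach pendant interface): 1 − (1 − 0.830600)(1 − 0.779700) = 0.962681
Parallel (motion controller and gripper solenoid): 1 − (1 − 0.800400)(1 − 0.867100) = 0.973473
Series ([0.962681] and [0.973473]): 0.962681 × 0.973473 = 0.937144
Series (fieldbus coupler and joint servo drive): 0.851300 × 0.796900 = 0.678401
Parallel ([0.937144] and [0.678401]): 1 − (1 − 0.937144)(1 − 0.678401) = 0.9798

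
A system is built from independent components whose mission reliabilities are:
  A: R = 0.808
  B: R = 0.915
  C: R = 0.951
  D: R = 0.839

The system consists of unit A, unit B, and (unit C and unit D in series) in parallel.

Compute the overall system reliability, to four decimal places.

Series (C and D): 0.951000 × 0.839000 = 0.797889
Parallel (A, B, and [0.797889]): 1 − (1 − 0.808000)(1 − 0.915000)(1 − 0.797889) = 0.9967

0.9967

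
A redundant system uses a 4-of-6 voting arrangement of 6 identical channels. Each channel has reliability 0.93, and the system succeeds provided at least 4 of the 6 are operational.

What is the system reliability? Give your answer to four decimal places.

0.9942

R = Σ_{i=4}^{6} C(6,i) p^i (1−p)^{6−i} with p = 0.93
C(6,4)·0.93^4·0.07^2 = 0.054982
C(6,5)·0.93^5·0.07^1 = 0.292189
C(6,6)·0.93^6·0.07^0 = 0.646990
Sum = 0.9942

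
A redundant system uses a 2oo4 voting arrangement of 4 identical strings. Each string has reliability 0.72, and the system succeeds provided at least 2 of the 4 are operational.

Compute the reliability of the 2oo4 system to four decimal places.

R = Σ_{i=2}^{4} C(4,i) p^i (1−p)^{4−i} with p = 0.72
C(4,2)·0.72^2·0.28^2 = 0.243855
C(4,3)·0.72^3·0.28^1 = 0.418038
C(4,4)·0.72^4·0.28^0 = 0.268739
Sum = 0.9306

0.9306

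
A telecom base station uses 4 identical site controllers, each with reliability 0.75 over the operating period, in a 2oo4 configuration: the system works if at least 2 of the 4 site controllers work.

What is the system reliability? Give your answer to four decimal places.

0.9492

R = Σ_{i=2}^{4} C(4,i) p^i (1−p)^{4−i} with p = 0.75
C(4,2)·0.75^2·0.25^2 = 0.210938
C(4,3)·0.75^3·0.25^1 = 0.421875
C(4,4)·0.75^4·0.25^0 = 0.316406
Sum = 0.9492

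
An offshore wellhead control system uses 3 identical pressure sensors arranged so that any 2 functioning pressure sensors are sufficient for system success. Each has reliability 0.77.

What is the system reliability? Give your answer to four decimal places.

R = Σ_{i=2}^{3} C(3,i) p^i (1−p)^{3−i} with p = 0.77
C(3,2)·0.77^2·0.23^1 = 0.409101
C(3,3)·0.77^3·0.23^0 = 0.456533
Sum = 0.8656

0.8656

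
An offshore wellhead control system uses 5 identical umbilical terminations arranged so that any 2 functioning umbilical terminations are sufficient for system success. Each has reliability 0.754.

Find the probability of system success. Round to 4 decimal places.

R = Σ_{i=2}^{5} C(5,i) p^i (1−p)^{5−i} with p = 0.754
C(5,2)·0.754^2·0.246^3 = 0.084635
C(5,3)·0.754^3·0.246^2 = 0.259409
C(5,4)·0.754^4·0.246^1 = 0.397549
C(5,5)·0.754^5·0.246^0 = 0.243701
Sum = 0.9853

0.9853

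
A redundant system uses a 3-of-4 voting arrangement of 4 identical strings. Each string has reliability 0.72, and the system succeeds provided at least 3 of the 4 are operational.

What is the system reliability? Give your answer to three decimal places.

0.687

R = Σ_{i=3}^{4} C(4,i) p^i (1−p)^{4−i} with p = 0.72
C(4,3)·0.72^3·0.28^1 = 0.41804
C(4,4)·0.72^4·0.28^0 = 0.26874
Sum = 0.687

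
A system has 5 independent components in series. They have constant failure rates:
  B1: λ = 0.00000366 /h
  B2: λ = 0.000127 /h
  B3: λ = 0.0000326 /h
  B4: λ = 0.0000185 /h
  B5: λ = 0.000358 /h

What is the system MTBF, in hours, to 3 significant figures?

Series of exponential components: λ_sys = Σ λ_i
λ_sys = 0.00000366 + 0.000127 + 0.0000326 + 0.0000185 + 0.000358 = 5.3976e-04 /h
MTBF = 1 / λ_sys = 1850 h

1850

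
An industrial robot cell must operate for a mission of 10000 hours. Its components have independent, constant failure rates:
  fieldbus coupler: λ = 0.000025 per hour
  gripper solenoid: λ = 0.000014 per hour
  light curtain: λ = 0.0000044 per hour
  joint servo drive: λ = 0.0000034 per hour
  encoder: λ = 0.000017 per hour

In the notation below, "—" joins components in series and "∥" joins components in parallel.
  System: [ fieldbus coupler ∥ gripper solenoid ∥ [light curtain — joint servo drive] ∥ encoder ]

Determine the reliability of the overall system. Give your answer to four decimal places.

R(fieldbus coupler) = exp(−0.000025 × 10000) = 0.778801
R(gripper solenoid) = exp(−0.000014 × 10000) = 0.869358
R(light curtain) = exp(−0.0000044 × 10000) = 0.956954
R(joint servo drive) = exp(−0.0000034 × 10000) = 0.966572
R(encoder) = exp(−0.000017 × 10000) = 0.843665
Series (light curtain and joint servo drive): 0.956954 × 0.966572 = 0.924965
Parallel (fieldbus coupler, gripper solenoid, [0.924965], and encoder): 1 − (1 − 0.778801)(1 − 0.869358)(1 − 0.924965)(1 − 0.843665) = 0.9997

0.9997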